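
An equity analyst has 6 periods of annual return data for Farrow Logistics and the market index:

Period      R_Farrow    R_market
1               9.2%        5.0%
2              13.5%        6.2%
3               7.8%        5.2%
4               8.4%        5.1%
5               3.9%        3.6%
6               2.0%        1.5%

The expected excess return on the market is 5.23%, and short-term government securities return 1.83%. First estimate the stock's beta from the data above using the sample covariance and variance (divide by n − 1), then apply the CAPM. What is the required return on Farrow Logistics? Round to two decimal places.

13.80%

Mean R_i = (9.2 + 13.5 + 7.8 + 8.4 + 3.9 + 2.0) / 6 = 7.4667%
Mean R_m = (5.0 + 6.2 + 5.2 + 5.1 + 3.6 + 1.5) / 6 = 4.4333%
Σ(R_i − R̄_i)(R_m − R̄_m) = 31.5267  ⇒  Cov = 31.5267 / 5 = 6.3053
Σ(R_m − R̄_m)² = 13.7733  ⇒  Var(R_m) = 13.7733 / 5 = 2.7547
β = Cov / Var(R_m) = 6.3053 / 2.7547 = 2.2889
E(R) = R_f + β × MRP = 1.83% + 2.2889 × 5.23% = 13.80%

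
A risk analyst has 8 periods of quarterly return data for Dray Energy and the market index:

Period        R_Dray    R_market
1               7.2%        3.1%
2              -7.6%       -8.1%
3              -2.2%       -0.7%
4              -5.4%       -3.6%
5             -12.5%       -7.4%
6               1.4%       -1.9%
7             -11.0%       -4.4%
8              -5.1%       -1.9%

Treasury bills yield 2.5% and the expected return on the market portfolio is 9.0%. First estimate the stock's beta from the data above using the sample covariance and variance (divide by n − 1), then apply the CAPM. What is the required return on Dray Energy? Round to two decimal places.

12.56%

Mean R_i = (7.2 − 7.6 − 2.2 − 5.4 − 12.5 + 1.4 − 11.0 − 5.1) / 8 = -4.4000%
Mean R_m = (3.1 − 8.1 − 0.7 − 3.6 − 7.4 − 1.9 − 4.4 − 1.9) / 8 = -3.1125%
Σ(R_i − R̄_i)(R_m − R̄_m) = 143.2300  ⇒  Cov = 143.2300 / 7 = 20.4614
Σ(R_m − R̄_m)² = 92.5088  ⇒  Var(R_m) = 92.5088 / 7 = 13.2155
β = Cov / Var(R_m) = 20.4614 / 13.2155 = 1.5483
MRP = 9.0% − 2.5% = 6.50%
E(R) = R_f + β × MRP = 2.5% + 1.5483 × 6.5% = 12.56%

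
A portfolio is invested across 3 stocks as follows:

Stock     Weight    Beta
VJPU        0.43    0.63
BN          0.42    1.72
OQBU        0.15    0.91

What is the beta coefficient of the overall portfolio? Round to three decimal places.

1.130

β_P = Σ w_i β_i = 0.43×0.63 + 0.42×1.72 + 0.15×0.91 = 1.1298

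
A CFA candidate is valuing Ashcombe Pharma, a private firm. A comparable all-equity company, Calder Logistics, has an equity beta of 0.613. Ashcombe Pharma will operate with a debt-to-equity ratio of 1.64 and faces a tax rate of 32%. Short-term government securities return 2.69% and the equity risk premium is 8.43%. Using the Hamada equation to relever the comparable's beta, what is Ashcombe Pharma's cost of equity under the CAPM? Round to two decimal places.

13.62%

β_L = β_U × [1 + (1 − t)(D/E)] = 0.613 × [1 + (1 − 0.32) × 1.64]
    = 0.613 × [1 + 0.68 × 1.64] = 0.613 × 2.1152 = 1.2966
E(R) = R_f + β_L × MRP = 2.69% + 1.2966 × 8.43% = 13.62%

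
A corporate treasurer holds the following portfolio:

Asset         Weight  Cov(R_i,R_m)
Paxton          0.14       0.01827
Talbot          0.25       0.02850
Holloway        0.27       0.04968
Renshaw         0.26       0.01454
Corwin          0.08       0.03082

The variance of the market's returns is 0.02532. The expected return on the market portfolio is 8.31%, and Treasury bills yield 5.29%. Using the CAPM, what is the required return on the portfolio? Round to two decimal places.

β_Paxton = 0.01827 / 0.02532 = 0.7216
β_Talbot = 0.02850 / 0.02532 = 1.1256
β_Holloway = 0.04968 / 0.02532 = 1.9621
β_Renshaw = 0.01454 / 0.02532 = 0.5742
β_Corwin = 0.03082 / 0.02532 = 1.2172
β_P = Σ w_i β_i = 0.14×0.7216 + 0.25×1.1256 + 0.27×1.9621 + 0.26×0.5742 + 0.08×1.2172 = 1.1589
MRP = 8.31% − 5.29% = 3.02%
E(R_P) = R_f + β_P × MRP = 5.29% + 1.1589 × 3.02% = 8.79%

8.79%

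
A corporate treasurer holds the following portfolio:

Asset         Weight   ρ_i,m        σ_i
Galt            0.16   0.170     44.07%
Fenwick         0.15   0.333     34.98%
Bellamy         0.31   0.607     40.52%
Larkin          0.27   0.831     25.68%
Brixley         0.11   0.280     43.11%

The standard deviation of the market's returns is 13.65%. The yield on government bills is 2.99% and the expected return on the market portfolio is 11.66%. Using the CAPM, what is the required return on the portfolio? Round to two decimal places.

β_Galt = 0.170 × 44.07% / 13.65% = 0.5489
β_Fenwick = 0.333 × 34.98% / 13.65% = 0.8534
β_Bellamy = 0.607 × 40.52% / 13.65% = 1.8019
β_Larkin = 0.831 × 25.68% / 13.65% = 1.5634
β_Brixley = 0.280 × 43.11% / 13.65% = 0.8843
β_P = Σ w_i β_i = 0.16×0.5489 + 0.15×0.8534 + 0.31×1.8019 + 0.27×1.5634 + 0.11×0.8843 = 1.2938
MRP = 11.66% − 2.99% = 8.67%
E(R_P) = R_f + β_P × MRP = 2.99% + 1.2938 × 8.67% = 14.21%

14.21%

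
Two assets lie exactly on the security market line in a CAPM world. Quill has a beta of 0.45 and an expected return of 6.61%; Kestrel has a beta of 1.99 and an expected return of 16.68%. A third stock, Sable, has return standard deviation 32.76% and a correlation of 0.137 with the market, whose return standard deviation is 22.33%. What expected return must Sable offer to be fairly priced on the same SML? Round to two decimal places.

4.98%

MRP = (16.68% − 6.61%) / (1.99 − 0.45) = 6.5390%
R_f = 6.61% − 0.45 × 6.5390% = 3.6675%
β_Sable = ρ·σ_i/σ_m = 0.137 × 32.76 / 22.33 = 0.2010
E(R_Sable) = R_f + β × MRP = 3.6675% + 0.2010 × 6.5390% = 4.98%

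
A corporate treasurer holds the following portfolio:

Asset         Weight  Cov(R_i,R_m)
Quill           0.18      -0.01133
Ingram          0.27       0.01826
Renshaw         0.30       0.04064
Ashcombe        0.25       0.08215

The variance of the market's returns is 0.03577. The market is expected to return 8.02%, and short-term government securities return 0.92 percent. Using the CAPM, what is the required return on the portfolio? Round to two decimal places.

7.99%

β_Quill = -0.01133 / 0.03577 = -0.3167
β_Ingram = 0.01826 / 0.03577 = 0.5105
β_Renshaw = 0.04064 / 0.03577 = 1.1361
β_Ashcombe = 0.08215 / 0.03577 = 2.2966
β_P = Σ w_i β_i = 0.18×-0.3167 + 0.27×0.5105 + 0.30×1.1361 + 0.25×2.2966 = 0.9958
MRP = 8.02% − 0.92% = 7.10%
E(R_P) = R_f + β_P × MRP = 0.92% + 0.9958 × 7.10% = 7.99%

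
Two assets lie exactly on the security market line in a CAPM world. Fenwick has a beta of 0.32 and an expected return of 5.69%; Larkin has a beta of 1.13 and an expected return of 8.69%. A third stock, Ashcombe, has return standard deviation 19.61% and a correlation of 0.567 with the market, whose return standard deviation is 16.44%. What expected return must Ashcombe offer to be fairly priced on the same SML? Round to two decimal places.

7.01%

MRP = (8.69% − 5.69%) / (1.13 − 0.32) = 3.7037%
R_f = 5.69% − 0.32 × 3.7037% = 4.5048%
β_Ashcombe = ρ·σ_i/σ_m = 0.567 × 19.61 / 16.44 = 0.6763
E(R_Ashcombe) = R_f + β × MRP = 4.5048% + 0.6763 × 3.7037% = 7.01%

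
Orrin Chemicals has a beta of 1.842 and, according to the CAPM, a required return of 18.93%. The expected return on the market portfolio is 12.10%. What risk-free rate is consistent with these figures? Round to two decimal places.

3.99%

E(R) = R_f + β(E(R_m) − R_f) = R_f(1 − β) + β·E(R_m)
18.93% = R_f × (1 − 1.842) + 1.842 × 12.10%
18.93% = R_f × -0.842 + 22.28820%
R_f = (18.93% − 22.28820%) / -0.842 = 3.99%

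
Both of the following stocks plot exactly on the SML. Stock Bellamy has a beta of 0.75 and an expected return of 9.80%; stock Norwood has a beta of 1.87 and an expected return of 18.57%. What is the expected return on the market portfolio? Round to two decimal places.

Both satisfy E(R) = R_f + β·MRP, so the slope of the SML is
MRP = (18.57% − 9.80%) / (1.87 − 0.75) = 8.77% / 1.12 = 7.8304%
R_f = E(R_Bellamy) − β_Bellamy·MRP = 9.80% − 0.75 × 7.8304% = 3.9272%
E(R_m) = R_f + MRP = 3.9272% + 7.8304% = 11.76%

11.76%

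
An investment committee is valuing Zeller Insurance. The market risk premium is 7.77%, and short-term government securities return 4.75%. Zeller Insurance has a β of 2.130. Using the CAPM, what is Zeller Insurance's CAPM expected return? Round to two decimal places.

21.30%

E(R) = R_f + β × MRP = 4.75% + 2.130 × 7.77% = 21.30%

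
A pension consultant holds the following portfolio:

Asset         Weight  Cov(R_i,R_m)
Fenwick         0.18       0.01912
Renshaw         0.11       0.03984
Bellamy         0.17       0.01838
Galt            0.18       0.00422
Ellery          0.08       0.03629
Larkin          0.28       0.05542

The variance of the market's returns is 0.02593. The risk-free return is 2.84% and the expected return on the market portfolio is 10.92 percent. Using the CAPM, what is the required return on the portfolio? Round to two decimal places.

12.23%

β_Fenwick = 0.01912 / 0.02593 = 0.7374
β_Renshaw = 0.03984 / 0.02593 = 1.5364
β_Bellamy = 0.01838 / 0.02593 = 0.7088
β_Galt = 0.00422 / 0.02593 = 0.1627
β_Ellery = 0.03629 / 0.02593 = 1.3995
β_Larkin = 0.05542 / 0.02593 = 2.1373
β_P = Σ w_i β_i = 0.18×0.7374 + 0.11×1.5364 + 0.17×0.7088 + 0.18×0.1627 + 0.08×1.3995 + 0.28×2.1373 = 1.1619
MRP = 10.92% − 2.84% = 8.08%
E(R_P) = R_f + β_P × MRP = 2.84% + 1.1619 × 8.08% = 12.23%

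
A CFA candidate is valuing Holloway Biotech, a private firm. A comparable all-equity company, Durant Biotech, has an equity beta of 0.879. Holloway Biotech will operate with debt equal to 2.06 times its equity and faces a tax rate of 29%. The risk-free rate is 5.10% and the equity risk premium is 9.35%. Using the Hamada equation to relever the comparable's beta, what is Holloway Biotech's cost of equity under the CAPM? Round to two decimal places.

25.34%

β_L = β_U × [1 + (1 − t)(D/E)] = 0.879 × [1 + (1 − 0.29) × 2.06]
    = 0.879 × [1 + 0.71 × 2.06] = 0.879 × 2.4626 = 2.1646
E(R) = R_f + β_L × MRP = 5.10% + 2.1646 × 9.35% = 25.34%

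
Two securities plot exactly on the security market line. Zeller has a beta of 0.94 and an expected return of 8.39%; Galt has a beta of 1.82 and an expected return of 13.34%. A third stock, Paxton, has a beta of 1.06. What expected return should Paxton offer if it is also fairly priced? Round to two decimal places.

MRP (SML slope) = (13.34% − 8.39%) / (1.82 − 0.94) = 4.95% / 0.88 = 5.6250%
R_f (intercept) = 8.39% − 0.94 × 5.6250% = 3.1025%
E(R_Paxton) = R_f + β × MRP = 3.1025% + 1.06 × 5.6250% = 9.07%

9.07%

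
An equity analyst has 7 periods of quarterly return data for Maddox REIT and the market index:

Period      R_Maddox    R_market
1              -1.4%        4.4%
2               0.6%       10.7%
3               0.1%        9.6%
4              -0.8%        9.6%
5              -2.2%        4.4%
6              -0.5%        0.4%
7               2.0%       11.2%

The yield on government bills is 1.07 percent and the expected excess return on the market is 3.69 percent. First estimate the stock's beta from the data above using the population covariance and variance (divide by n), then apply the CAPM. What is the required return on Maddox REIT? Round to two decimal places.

Mean R_i = (-1.4 + 0.6 + 0.1 − 0.8 − 2.2 − 0.5 + 2.0) / 7 = -0.3143%
Mean R_m = (4.4 + 10.7 + 9.6 + 9.6 + 4.4 + 0.4 + 11.2) / 7 = 7.1857%
Σ(R_i − R̄_i)(R_m − R̄_m) = 21.8686  ⇒  Cov = 21.8686 / 7 = 3.1241
Σ(R_m − R̄_m)² = 101.6886  ⇒  Var(R_m) = 101.6886 / 7 = 14.5269
β = Cov / Var(R_m) = 3.1241 / 14.5269 = 0.2151
E(R) = R_f + β × MRP = 1.07% + 0.2151 × 3.69% = 1.86%

1.86%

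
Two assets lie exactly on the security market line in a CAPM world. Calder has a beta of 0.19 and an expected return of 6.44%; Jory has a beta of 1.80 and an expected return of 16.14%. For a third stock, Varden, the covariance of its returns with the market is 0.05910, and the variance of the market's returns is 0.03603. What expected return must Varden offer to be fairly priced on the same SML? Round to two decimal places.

MRP = (16.14% − 6.44%) / (1.80 − 0.19) = 6.0248%
R_f = 6.44% − 0.19 × 6.0248% = 5.2953%
β_Varden = Cov / Var(R_m) = 0.05910 / 0.03603 = 1.6403
E(R_Varden) = R_f + β × MRP = 5.2953% + 1.6403 × 6.0248% = 15.18%

15.18%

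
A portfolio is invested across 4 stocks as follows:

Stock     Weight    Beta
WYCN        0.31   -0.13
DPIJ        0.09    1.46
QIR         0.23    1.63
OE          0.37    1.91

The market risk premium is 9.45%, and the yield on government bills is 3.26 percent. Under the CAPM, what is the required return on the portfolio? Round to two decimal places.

14.34%

β_P = Σ w_i β_i = 0.31×-0.13 + 0.09×1.46 + 0.23×1.63 + 0.37×1.91 = 1.1727
E(R_P) = R_f + β_P × MRP = 3.26% + 1.1727 × 9.45% = 14.34%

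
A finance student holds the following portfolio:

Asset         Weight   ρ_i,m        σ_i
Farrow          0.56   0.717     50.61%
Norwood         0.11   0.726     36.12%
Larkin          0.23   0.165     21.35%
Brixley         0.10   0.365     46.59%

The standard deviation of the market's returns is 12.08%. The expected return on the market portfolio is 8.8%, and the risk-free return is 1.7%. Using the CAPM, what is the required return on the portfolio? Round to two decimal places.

16.81%

β_Farrow = 0.717 × 50.61% / 12.08% = 3.0039
β_Norwood = 0.726 × 36.12% / 12.08% = 2.1708
β_Larkin = 0.165 × 21.35% / 12.08% = 0.2916
β_Brixley = 0.365 × 46.59% / 12.08% = 1.4077
β_P = Σ w_i β_i = 0.56×3.0039 + 0.11×2.1708 + 0.23×0.2916 + 0.10×1.4077 = 2.1288
MRP = 8.8% − 1.7% = 7.10%
E(R_P) = R_f + β_P × MRP = 1.7% + 2.1288 × 7.1% = 16.81%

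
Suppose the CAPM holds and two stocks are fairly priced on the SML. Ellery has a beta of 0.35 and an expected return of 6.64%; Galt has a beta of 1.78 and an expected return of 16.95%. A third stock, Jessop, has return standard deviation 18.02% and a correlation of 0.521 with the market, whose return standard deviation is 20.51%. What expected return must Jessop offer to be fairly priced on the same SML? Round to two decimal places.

7.42%

MRP = (16.95% − 6.64%) / (1.78 − 0.35) = 7.2098%
R_f = 6.64% − 0.35 × 7.2098% = 4.1166%
β_Jessop = ρ·σ_i/σ_m = 0.521 × 18.02 / 20.51 = 0.4577
E(R_Jessop) = R_f + β × MRP = 4.1166% + 0.4577 × 7.2098% = 7.42%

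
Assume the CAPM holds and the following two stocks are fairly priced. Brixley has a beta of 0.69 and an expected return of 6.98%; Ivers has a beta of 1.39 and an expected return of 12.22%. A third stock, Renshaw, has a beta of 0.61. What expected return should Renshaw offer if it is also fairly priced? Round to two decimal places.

6.38%

MRP (SML slope) = (12.22% − 6.98%) / (1.39 − 0.69) = 5.24% / 0.70 = 7.4857%
R_f (intercept) = 6.98% − 0.69 × 7.4857% = 1.8149%
E(R_Renshaw) = R_f + β × MRP = 1.8149% + 0.61 × 7.4857% = 6.38%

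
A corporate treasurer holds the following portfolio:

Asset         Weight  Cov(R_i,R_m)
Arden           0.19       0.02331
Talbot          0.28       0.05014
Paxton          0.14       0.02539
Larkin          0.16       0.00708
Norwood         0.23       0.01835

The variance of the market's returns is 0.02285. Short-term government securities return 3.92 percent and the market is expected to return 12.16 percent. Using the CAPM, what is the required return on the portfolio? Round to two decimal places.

β_Arden = 0.02331 / 0.02285 = 1.0201
β_Talbot = 0.05014 / 0.02285 = 2.1943
β_Paxton = 0.02539 / 0.02285 = 1.1112
β_Larkin = 0.00708 / 0.02285 = 0.3098
β_Norwood = 0.01835 / 0.02285 = 0.8031
β_P = Σ w_i β_i = 0.19×1.0201 + 0.28×2.1943 + 0.14×1.1112 + 0.16×0.3098 + 0.23×0.8031 = 1.1981
MRP = 12.16% − 3.92% = 8.24%
E(R_P) = R_f + β_P × MRP = 3.92% + 1.1981 × 8.24% = 13.79%

13.79%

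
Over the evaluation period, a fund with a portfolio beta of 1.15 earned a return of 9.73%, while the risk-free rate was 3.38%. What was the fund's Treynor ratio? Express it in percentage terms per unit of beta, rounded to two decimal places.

5.52%

Treynor = (R_P − R_f) / β_P = (9.73% − 3.38%) / 1.1500 = 6.35% / 1.1500 = 5.52%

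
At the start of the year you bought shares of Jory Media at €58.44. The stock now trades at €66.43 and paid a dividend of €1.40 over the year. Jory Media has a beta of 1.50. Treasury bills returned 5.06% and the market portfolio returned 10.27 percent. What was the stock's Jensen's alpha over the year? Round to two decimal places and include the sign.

Realised HPR = (P1 + D1 − P0) / P0 = (66.43 + 1.40 − 58.44) / 58.44 = 9.39 / 58.44 = 16.0678%
MRP = 10.27% − 5.06% = 5.21%
CAPM required = R_f + β·MRP = 5.06% + 1.50 × 5.21% = 12.8750%
α = realised − required = 16.0678% − 12.8750% = +3.19%

+3.19%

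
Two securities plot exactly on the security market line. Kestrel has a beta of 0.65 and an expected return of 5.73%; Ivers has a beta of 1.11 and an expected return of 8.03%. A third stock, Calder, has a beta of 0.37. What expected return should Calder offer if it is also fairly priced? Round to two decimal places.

MRP (SML slope) = (8.03% − 5.73%) / (1.11 − 0.65) = 2.30% / 0.46 = 5.0000%
R_f (intercept) = 5.73% − 0.65 × 5.0000% = 2.4800%
E(R_Calder) = R_f + β × MRP = 2.4800% + 0.37 × 5.0000% = 4.33%

4.33%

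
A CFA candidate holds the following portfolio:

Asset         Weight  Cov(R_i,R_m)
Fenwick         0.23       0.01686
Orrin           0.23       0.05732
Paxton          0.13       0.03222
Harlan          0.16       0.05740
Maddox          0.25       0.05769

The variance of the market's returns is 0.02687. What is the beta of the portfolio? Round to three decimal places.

β_Fenwick = 0.01686 / 0.02687 = 0.6275
β_Orrin = 0.05732 / 0.02687 = 2.1332
β_Paxton = 0.03222 / 0.02687 = 1.1991
β_Harlan = 0.05740 / 0.02687 = 2.1362
β_Maddox = 0.05769 / 0.02687 = 2.1470
β_P = Σ w_i β_i = 0.23×0.6275 + 0.23×2.1332 + 0.13×1.1991 + 0.16×2.1362 + 0.25×2.1470 = 1.6694

1.669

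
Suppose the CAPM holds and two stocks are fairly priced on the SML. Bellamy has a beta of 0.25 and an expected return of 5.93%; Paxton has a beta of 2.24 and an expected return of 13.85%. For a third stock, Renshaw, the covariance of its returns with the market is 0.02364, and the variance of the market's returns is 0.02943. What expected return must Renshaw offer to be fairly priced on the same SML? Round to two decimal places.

MRP = (13.85% − 5.93%) / (2.24 − 0.25) = 3.9799%
R_f = 5.93% − 0.25 × 3.9799% = 4.9350%
β_Renshaw = Cov / Var(R_m) = 0.02364 / 0.02943 = 0.8033
E(R_Renshaw) = R_f + β × MRP = 4.9350% + 0.8033 × 3.9799% = 8.13%

8.13%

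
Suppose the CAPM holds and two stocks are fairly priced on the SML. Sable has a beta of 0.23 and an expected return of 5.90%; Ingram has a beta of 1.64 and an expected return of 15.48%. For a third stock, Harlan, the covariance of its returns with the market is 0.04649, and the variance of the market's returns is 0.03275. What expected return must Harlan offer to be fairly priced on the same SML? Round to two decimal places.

13.98%

MRP = (15.48% − 5.90%) / (1.64 − 0.23) = 6.7943%
R_f = 5.90% − 0.23 × 6.7943% = 4.3373%
β_Harlan = Cov / Var(R_m) = 0.04649 / 0.03275 = 1.4195
E(R_Harlan) = R_f + β × MRP = 4.3373% + 1.4195 × 6.7943% = 13.98%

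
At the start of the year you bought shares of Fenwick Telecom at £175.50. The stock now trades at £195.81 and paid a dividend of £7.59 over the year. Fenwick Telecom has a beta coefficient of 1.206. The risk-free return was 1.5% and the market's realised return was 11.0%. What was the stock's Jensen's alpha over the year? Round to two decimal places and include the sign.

+2.94%

Realised HPR = (P1 + D1 − P0) / P0 = (195.81 + 7.59 − 175.50) / 175.50 = 27.90 / 175.50 = 15.8974%
MRP = 11.0% − 1.5% = 9.50%
CAPM required = R_f + β·MRP = 1.5% + 1.206 × 9.5% = 12.9570%
α = realised − required = 15.8974% − 12.9570% = +2.94%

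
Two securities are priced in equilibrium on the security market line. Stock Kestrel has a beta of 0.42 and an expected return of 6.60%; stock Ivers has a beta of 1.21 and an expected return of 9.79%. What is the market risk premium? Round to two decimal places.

Both satisfy E(R) = R_f + β·MRP, so the slope of the SML is
MRP = (9.79% − 6.60%) / (1.21 − 0.42) = 3.19% / 0.79 = 4.0380%

4.04%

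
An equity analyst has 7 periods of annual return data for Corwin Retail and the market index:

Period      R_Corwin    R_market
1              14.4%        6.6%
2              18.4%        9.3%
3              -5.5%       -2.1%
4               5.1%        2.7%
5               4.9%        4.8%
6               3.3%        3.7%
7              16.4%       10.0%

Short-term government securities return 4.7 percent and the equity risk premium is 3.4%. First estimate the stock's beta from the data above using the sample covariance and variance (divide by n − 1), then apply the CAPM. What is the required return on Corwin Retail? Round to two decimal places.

Mean R_i = (14.4 + 18.4 − 5.5 + 5.1 + 4.9 + 3.3 + 16.4) / 7 = 8.1429%
Mean R_m = (6.6 + 9.3 − 2.1 + 2.7 + 4.8 + 3.7 + 10.0) / 7 = 5.0000%
Σ(R_i − R̄_i)(R_m − R̄_m) = 206.2100  ⇒  Cov = 206.2100 / 6 = 34.3683
Σ(R_m − R̄_m)² = 103.4800  ⇒  Var(R_m) = 103.4800 / 6 = 17.2467
β = Cov / Var(R_m) = 34.3683 / 17.2467 = 1.9927
E(R) = R_f + β × MRP = 4.7% + 1.9927 × 3.4% = 11.48%

11.48%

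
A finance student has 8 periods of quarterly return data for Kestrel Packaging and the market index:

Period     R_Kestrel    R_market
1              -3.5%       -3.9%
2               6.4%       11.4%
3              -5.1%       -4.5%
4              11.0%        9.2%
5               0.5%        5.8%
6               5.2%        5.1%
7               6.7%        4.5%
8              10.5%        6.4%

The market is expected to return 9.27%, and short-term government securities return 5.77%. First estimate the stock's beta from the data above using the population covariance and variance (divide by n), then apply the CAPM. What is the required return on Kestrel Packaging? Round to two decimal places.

8.90%

Mean R_i = (-3.5 + 6.4 − 5.1 + 11.0 + 0.5 + 5.2 + 6.7 + 10.5) / 8 = 3.9625%
Mean R_m = (-3.9 + 11.4 − 4.5 + 9.2 + 5.8 + 5.1 + 4.5 + 6.4) / 8 = 4.2500%
Σ(R_i − R̄_i)(R_m − R̄_m) = 202.8050  ⇒  Cov = 202.8050 / 8 = 25.3506
Σ(R_m − R̄_m)² = 226.4200  ⇒  Var(R_m) = 226.4200 / 8 = 28.3025
β = Cov / Var(R_m) = 25.3506 / 28.3025 = 0.8957
MRP = 9.27% − 5.77% = 3.50%
E(R) = R_f + β × MRP = 5.77% + 0.8957 × 3.50% = 8.90%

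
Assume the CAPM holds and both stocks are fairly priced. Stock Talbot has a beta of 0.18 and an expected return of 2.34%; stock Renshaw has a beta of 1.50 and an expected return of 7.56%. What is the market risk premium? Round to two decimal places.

Both satisfy E(R) = R_f + β·MRP, so the slope of the SML is
MRP = (7.56% − 2.34%) / (1.50 − 0.18) = 5.22% / 1.32 = 3.9545%

3.95%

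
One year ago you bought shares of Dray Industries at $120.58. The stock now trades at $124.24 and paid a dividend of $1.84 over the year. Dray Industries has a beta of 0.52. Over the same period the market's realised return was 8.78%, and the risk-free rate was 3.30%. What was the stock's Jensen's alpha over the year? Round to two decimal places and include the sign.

Realised HPR = (P1 + D1 − P0) / P0 = (124.24 + 1.84 − 120.58) / 120.58 = 5.50 / 120.58 = 4.5613%
MRP = 8.78% − 3.30% = 5.48%
CAPM required = R_f + β·MRP = 3.30% + 0.52 × 5.48% = 6.1496%
α = realised − required = 4.5613% − 6.1496% = -1.59%

-1.59%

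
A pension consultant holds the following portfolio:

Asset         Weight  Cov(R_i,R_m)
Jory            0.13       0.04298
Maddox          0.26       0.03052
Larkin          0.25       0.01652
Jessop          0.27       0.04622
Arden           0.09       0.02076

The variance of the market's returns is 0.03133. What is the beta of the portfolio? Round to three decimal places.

β_Jory = 0.04298 / 0.03133 = 1.3718
β_Maddox = 0.03052 / 0.03133 = 0.9741
β_Larkin = 0.01652 / 0.03133 = 0.5273
β_Jessop = 0.04622 / 0.03133 = 1.4753
β_Arden = 0.02076 / 0.03133 = 0.6626
β_P = Σ w_i β_i = 0.13×1.3718 + 0.26×0.9741 + 0.25×0.5273 + 0.27×1.4753 + 0.09×0.6626 = 1.0214

1.021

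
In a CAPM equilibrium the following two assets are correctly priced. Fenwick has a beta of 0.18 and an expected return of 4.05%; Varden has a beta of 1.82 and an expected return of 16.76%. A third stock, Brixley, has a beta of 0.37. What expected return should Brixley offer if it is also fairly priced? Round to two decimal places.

5.52%

MRP (SML slope) = (16.76% − 4.05%) / (1.82 − 0.18) = 12.71% / 1.64 = 7.7500%
R_f (intercept) = 4.05% − 0.18 × 7.7500% = 2.6550%
E(R_Brixley) = R_f + β × MRP = 2.6550% + 0.37 × 7.7500% = 5.52%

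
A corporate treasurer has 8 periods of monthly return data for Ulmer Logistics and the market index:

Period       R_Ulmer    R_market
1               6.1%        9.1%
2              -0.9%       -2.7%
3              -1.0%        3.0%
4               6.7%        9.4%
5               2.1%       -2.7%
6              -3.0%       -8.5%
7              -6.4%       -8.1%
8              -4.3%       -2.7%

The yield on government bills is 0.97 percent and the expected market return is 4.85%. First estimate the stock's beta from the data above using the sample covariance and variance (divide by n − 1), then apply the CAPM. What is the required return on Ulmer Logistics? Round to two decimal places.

Mean R_i = (6.1 − 0.9 − 1.0 + 6.7 + 2.1 − 3.0 − 6.4 − 4.3) / 8 = -0.0875%
Mean R_m = (9.1 − 2.7 + 3.0 + 9.4 − 2.7 − 8.5 − 8.1 − 2.7) / 8 = -0.4000%
Σ(R_i − R̄_i)(R_m − R̄_m) = 200.9200  ⇒  Cov = 200.9200 / 7 = 28.7029
Σ(R_m − R̄_m)² = 338.6200  ⇒  Var(R_m) = 338.6200 / 7 = 48.3743
β = Cov / Var(R_m) = 28.7029 / 48.3743 = 0.5934
MRP = 4.85% − 0.97% = 3.88%
E(R) = R_f + β × MRP = 0.97% + 0.5934 × 3.88% = 3.27%

3.27%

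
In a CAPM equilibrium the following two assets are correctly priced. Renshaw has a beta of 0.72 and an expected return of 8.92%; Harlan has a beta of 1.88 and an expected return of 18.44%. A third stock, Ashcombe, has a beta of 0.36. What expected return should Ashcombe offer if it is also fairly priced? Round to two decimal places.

MRP (SML slope) = (18.44% − 8.92%) / (1.88 − 0.72) = 9.52% / 1.16 = 8.2069%
R_f (intercept) = 8.92% − 0.72 × 8.2069% = 3.0110%
E(R_Ashcombe) = R_f + β × MRP = 3.0110% + 0.36 × 8.2069% = 5.97%

5.97%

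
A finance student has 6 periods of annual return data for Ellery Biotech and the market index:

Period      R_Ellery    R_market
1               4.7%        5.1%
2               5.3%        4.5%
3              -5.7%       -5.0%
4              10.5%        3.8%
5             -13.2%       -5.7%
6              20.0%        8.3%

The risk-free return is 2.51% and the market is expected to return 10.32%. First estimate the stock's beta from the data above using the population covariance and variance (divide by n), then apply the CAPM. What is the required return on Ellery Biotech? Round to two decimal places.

17.38%

Mean R_i = (4.7 + 5.3 − 5.7 + 10.5 − 13.2 + 20.0) / 6 = 3.6000%
Mean R_m = (5.1 + 4.5 − 5.0 + 3.8 − 5.7 + 8.3) / 6 = 1.8333%
Σ(R_i − R̄_i)(R_m − R̄_m) = 317.8600  ⇒  Cov = 317.8600 / 6 = 52.9767
Σ(R_m − R̄_m)² = 166.9133  ⇒  Var(R_m) = 166.9133 / 6 = 27.8189
β = Cov / Var(R_m) = 52.9767 / 27.8189 = 1.9043
MRP = 10.32% − 2.51% = 7.81%
E(R) = R_f + β × MRP = 2.51% + 1.9043 × 7.81% = 17.38%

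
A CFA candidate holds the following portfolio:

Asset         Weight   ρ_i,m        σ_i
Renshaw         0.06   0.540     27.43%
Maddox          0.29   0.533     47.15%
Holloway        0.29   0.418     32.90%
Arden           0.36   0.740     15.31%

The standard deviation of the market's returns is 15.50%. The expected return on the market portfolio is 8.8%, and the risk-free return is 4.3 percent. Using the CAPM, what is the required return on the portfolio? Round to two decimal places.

9.02%

β_Renshaw = 0.540 × 27.43% / 15.50% = 0.9556
β_Maddox = 0.533 × 47.15% / 15.50% = 1.6214
β_Holloway = 0.418 × 32.90% / 15.50% = 0.8872
β_Arden = 0.740 × 15.31% / 15.50% = 0.7309
β_P = Σ w_i β_i = 0.06×0.9556 + 0.29×1.6214 + 0.29×0.8872 + 0.36×0.7309 = 1.0480
MRP = 8.8% − 4.3% = 4.50%
E(R_P) = R_f + β_P × MRP = 4.3% + 1.0480 × 4.5% = 9.02%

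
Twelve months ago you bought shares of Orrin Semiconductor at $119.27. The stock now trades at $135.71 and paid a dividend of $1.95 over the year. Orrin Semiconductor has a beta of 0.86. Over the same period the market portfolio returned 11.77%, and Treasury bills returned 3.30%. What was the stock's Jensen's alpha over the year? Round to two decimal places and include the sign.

Realised HPR = (P1 + D1 − P0) / P0 = (135.71 + 1.95 − 119.27) / 119.27 = 18.39 / 119.27 = 15.4188%
MRP = 11.77% − 3.30% = 8.47%
CAPM required = R_f + β·MRP = 3.30% + 0.86 × 8.47% = 10.5842%
α = realised − required = 15.4188% − 10.5842% = +4.83%

+4.83%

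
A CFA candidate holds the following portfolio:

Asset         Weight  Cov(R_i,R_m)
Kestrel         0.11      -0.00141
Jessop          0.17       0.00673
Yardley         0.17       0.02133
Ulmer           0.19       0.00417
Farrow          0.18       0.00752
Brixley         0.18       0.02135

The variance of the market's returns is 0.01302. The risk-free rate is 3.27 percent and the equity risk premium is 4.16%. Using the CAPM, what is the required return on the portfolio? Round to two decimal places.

β_Kestrel = -0.00141 / 0.01302 = -0.1083
β_Jessop = 0.00673 / 0.01302 = 0.5169
β_Yardley = 0.02133 / 0.01302 = 1.6382
β_Ulmer = 0.00417 / 0.01302 = 0.3203
β_Farrow = 0.00752 / 0.01302 = 0.5776
β_Brixley = 0.02135 / 0.01302 = 1.6398
β_P = Σ w_i β_i = 0.11×-0.1083 + 0.17×0.5169 + 0.17×1.6382 + 0.19×0.3203 + 0.18×0.5776 + 0.18×1.6398 = 0.8144
E(R_P) = R_f + β_P × MRP = 3.27% + 0.8144 × 4.16% = 6.66%

6.66%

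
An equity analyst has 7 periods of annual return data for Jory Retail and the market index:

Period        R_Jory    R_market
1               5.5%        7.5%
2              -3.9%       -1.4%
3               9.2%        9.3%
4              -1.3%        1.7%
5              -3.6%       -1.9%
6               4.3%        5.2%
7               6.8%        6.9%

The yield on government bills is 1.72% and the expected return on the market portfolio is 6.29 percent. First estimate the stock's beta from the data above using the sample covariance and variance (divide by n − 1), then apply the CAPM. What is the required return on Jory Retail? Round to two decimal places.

7.07%

Mean R_i = (5.5 − 3.9 + 9.2 − 1.3 − 3.6 + 4.3 + 6.8) / 7 = 2.4286%
Mean R_m = (7.5 − 1.4 + 9.3 + 1.7 − 1.9 + 5.2 + 6.9) / 7 = 3.9000%
Σ(R_i − R̄_i)(R_m − R̄_m) = 139.8800  ⇒  Cov = 139.8800 / 6 = 23.3133
Σ(R_m − R̄_m)² = 119.3800  ⇒  Var(R_m) = 119.3800 / 6 = 19.8967
β = Cov / Var(R_m) = 23.3133 / 19.8967 = 1.1717
MRP = 6.29% − 1.72% = 4.57%
E(R) = R_f + β × MRP = 1.72% + 1.1717 × 4.57% = 7.07%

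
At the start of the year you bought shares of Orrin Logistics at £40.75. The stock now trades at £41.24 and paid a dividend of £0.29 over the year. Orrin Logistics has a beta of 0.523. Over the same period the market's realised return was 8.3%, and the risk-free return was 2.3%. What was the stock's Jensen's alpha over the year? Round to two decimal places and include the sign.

-3.52%

Realised HPR = (P1 + D1 − P0) / P0 = (41.24 + 0.29 − 40.75) / 40.75 = 0.78 / 40.75 = 1.9141%
MRP = 8.3% − 2.3% = 6.00%
CAPM required = R_f + β·MRP = 2.3% + 0.523 × 6.0% = 5.4380%
α = realised − required = 1.9141% − 5.4380% = -3.52%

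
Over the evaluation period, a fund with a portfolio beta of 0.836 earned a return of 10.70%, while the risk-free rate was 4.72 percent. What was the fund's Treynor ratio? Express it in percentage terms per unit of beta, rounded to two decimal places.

Treynor = (R_P − R_f) / β_P = (10.70% − 4.72%) / 0.8360 = 5.98% / 0.8360 = 7.15%

7.15%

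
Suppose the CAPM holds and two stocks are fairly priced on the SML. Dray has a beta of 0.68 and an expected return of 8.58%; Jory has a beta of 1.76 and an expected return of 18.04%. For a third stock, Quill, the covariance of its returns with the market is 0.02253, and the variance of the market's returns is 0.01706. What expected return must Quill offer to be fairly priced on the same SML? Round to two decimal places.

MRP = (18.04% − 8.58%) / (1.76 − 0.68) = 8.7593%
R_f = 8.58% − 0.68 × 8.7593% = 2.6237%
β_Quill = Cov / Var(R_m) = 0.02253 / 0.01706 = 1.3206
E(R_Quill) = R_f + β × MRP = 2.6237% + 1.3206 × 8.7593% = 14.19%

14.19%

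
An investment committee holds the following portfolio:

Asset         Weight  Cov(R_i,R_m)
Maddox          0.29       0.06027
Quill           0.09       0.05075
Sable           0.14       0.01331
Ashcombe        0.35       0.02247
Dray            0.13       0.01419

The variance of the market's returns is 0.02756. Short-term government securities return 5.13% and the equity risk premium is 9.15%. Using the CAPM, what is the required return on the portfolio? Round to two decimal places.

β_Maddox = 0.06027 / 0.02756 = 2.1869
β_Quill = 0.05075 / 0.02756 = 1.8414
β_Sable = 0.01331 / 0.02756 = 0.4829
β_Ashcombe = 0.02247 / 0.02756 = 0.8153
β_Dray = 0.01419 / 0.02756 = 0.5149
β_P = Σ w_i β_i = 0.29×2.1869 + 0.09×1.8414 + 0.14×0.4829 + 0.35×0.8153 + 0.13×0.5149 = 1.2198
E(R_P) = R_f + β_P × MRP = 5.13% + 1.2198 × 9.15% = 16.29%

16.29%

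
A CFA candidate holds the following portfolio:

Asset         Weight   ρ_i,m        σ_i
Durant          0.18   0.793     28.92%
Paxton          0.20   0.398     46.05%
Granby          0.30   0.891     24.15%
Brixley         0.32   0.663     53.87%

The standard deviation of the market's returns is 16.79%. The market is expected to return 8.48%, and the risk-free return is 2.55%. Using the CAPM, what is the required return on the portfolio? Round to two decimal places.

11.62%

β_Durant = 0.793 × 28.92% / 16.79% = 1.3659
β_Paxton = 0.398 × 46.05% / 16.79% = 1.0916
β_Granby = 0.891 × 24.15% / 16.79% = 1.2816
β_Brixley = 0.663 × 53.87% / 16.79% = 2.1272
β_P = Σ w_i β_i = 0.18×1.3659 + 0.20×1.0916 + 0.30×1.2816 + 0.32×2.1272 = 1.5294
MRP = 8.48% − 2.55% = 5.93%
E(R_P) = R_f + β_P × MRP = 2.55% + 1.5294 × 5.93% = 11.62%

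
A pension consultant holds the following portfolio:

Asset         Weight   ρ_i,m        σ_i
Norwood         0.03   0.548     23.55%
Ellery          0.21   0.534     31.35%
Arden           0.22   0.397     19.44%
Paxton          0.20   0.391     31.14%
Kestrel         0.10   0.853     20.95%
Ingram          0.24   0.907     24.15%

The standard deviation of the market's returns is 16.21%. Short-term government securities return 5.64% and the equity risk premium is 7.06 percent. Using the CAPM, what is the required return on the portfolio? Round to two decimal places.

β_Norwood = 0.548 × 23.55% / 16.21% = 0.7961
β_Ellery = 0.534 × 31.35% / 16.21% = 1.0328
β_Arden = 0.397 × 19.44% / 16.21% = 0.4761
β_Paxton = 0.391 × 31.14% / 16.21% = 0.7511
β_Kestrel = 0.853 × 20.95% / 16.21% = 1.1024
β_Ingram = 0.907 × 24.15% / 16.21% = 1.3513
β_P = Σ w_i β_i = 0.03×0.7961 + 0.21×1.0328 + 0.22×0.4761 + 0.20×0.7511 + 0.10×1.1024 + 0.24×1.3513 = 0.9303
E(R_P) = R_f + β_P × MRP = 5.64% + 0.9303 × 7.06% = 12.21%

12.21%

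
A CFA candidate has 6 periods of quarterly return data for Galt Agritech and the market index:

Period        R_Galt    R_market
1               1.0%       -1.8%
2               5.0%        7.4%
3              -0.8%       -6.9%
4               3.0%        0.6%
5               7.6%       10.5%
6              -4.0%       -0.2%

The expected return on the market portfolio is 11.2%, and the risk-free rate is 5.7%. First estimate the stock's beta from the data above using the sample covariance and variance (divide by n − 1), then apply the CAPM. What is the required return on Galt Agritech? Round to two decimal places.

Mean R_i = (1.0 + 5.0 − 0.8 + 3.0 + 7.6 − 4.0) / 6 = 1.9667%
Mean R_m = (-1.8 + 7.4 − 6.9 + 0.6 + 10.5 − 0.2) / 6 = 1.6000%
Σ(R_i − R̄_i)(R_m − R̄_m) = 104.2400  ⇒  Cov = 104.2400 / 5 = 20.8480
Σ(R_m − R̄_m)² = 200.9000  ⇒  Var(R_m) = 200.9000 / 5 = 40.1800
β = Cov / Var(R_m) = 20.8480 / 40.1800 = 0.5189
MRP = 11.2% − 5.7% = 5.50%
E(R) = R_f + β × MRP = 5.7% + 0.5189 × 5.5% = 8.55%

8.55%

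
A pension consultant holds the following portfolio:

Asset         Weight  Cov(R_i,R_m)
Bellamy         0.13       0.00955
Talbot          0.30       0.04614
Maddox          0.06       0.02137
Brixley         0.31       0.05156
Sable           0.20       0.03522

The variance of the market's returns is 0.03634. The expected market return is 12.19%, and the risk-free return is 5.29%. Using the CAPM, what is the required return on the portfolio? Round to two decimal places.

12.77%

β_Bellamy = 0.00955 / 0.03634 = 0.2628
β_Talbot = 0.04614 / 0.03634 = 1.2697
β_Maddox = 0.02137 / 0.03634 = 0.5881
β_Brixley = 0.05156 / 0.03634 = 1.4188
β_Sable = 0.03522 / 0.03634 = 0.9692
β_P = Σ w_i β_i = 0.13×0.2628 + 0.30×1.2697 + 0.06×0.5881 + 0.31×1.4188 + 0.20×0.9692 = 1.0840
MRP = 12.19% − 5.29% = 6.90%
E(R_P) = R_f + β_P × MRP = 5.29% + 1.0840 × 6.90% = 12.77%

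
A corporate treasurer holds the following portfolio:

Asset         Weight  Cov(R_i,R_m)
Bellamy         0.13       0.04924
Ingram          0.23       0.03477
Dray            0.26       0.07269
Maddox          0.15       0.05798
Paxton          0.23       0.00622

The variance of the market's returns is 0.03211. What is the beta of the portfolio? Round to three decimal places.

1.352

β_Bellamy = 0.04924 / 0.03211 = 1.5335
β_Ingram = 0.03477 / 0.03211 = 1.0828
β_Dray = 0.07269 / 0.03211 = 2.2638
β_Maddox = 0.05798 / 0.03211 = 1.8057
β_Paxton = 0.00622 / 0.03211 = 0.1937
β_P = Σ w_i β_i = 0.13×1.5335 + 0.23×1.0828 + 0.26×2.2638 + 0.15×1.8057 + 0.23×0.1937 = 1.3524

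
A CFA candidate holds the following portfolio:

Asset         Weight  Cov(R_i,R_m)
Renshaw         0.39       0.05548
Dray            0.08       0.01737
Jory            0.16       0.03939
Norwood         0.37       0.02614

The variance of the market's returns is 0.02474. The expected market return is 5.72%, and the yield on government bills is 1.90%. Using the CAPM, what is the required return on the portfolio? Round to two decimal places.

7.92%

β_Renshaw = 0.05548 / 0.02474 = 2.2425
β_Dray = 0.01737 / 0.02474 = 0.7021
β_Jory = 0.03939 / 0.02474 = 1.5922
β_Norwood = 0.02614 / 0.02474 = 1.0566
β_P = Σ w_i β_i = 0.39×2.2425 + 0.08×0.7021 + 0.16×1.5922 + 0.37×1.0566 = 1.5764
MRP = 5.72% − 1.90% = 3.82%
E(R_P) = R_f + β_P × MRP = 1.90% + 1.5764 × 3.82% = 7.92%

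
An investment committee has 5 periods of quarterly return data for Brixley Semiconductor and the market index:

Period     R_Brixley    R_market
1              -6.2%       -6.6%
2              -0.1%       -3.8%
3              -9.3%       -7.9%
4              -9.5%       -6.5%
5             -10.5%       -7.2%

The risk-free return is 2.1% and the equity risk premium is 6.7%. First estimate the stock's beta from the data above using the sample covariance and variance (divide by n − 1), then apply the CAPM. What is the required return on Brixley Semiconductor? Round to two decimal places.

Mean R_i = (-6.2 − 0.1 − 9.3 − 9.5 − 10.5) / 5 = -7.1200%
Mean R_m = (-6.6 − 3.8 − 7.9 − 6.5 − 7.2) / 5 = -6.4000%
Σ(R_i − R̄_i)(R_m − R̄_m) = 24.2800  ⇒  Cov = 24.2800 / 4 = 6.0700
Σ(R_m − R̄_m)² = 9.7000  ⇒  Var(R_m) = 9.7000 / 4 = 2.4250
β = Cov / Var(R_m) = 6.0700 / 2.4250 = 2.5031
E(R) = R_f + β × MRP = 2.1% + 2.5031 × 6.7% = 18.87%

18.87%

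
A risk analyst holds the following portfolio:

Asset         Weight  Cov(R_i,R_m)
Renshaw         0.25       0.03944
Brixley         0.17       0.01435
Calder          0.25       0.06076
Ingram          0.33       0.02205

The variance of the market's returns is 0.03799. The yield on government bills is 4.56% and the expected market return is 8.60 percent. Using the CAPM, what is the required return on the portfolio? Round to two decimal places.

8.26%

β_Renshaw = 0.03944 / 0.03799 = 1.0382
β_Brixley = 0.01435 / 0.03799 = 0.3777
β_Calder = 0.06076 / 0.03799 = 1.5994
β_Ingram = 0.02205 / 0.03799 = 0.5804
β_P = Σ w_i β_i = 0.25×1.0382 + 0.17×0.3777 + 0.25×1.5994 + 0.33×0.5804 = 0.9151
MRP = 8.60% − 4.56% = 4.04%
E(R_P) = R_f + β_P × MRP = 4.56% + 0.9151 × 4.04% = 8.26%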